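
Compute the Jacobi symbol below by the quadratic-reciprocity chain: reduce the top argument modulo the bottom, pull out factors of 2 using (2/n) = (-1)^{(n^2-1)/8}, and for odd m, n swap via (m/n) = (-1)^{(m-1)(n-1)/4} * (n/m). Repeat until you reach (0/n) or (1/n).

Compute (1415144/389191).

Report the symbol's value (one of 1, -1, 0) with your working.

(1415144/389191) = (247571/389191)   [reduce mod 389191]
reciprocity: (247571/389191) = -1·(389191/247571) since 247571 mod 4 = 3, 389191 mod 4 = 3; sign now -1
(389191/247571) = (141620/247571)   [reduce mod 247571]
141620 = 2^2·35405; (2/247571) = -1 since 247571 mod 8 = 3, so (141620/247571) = (-1)^2·(35405/247571); sign now -1
reciprocity: (35405/247571) = +1·(247571/35405) since 35405 mod 4 = 1, 247571 mod 4 = 3; sign now -1
(247571/35405) = (35141/35405)   [reduce mod 35405]
reciprocity: (35141/35405) = +1·(35405/35141) since 35141 mod 4 = 1, 35405 mod 4 = 1; sign now -1
(35405/35141) = (264/35141)   [reduce mod 35141]
264 = 2^3·33; (2/35141) = -1 since 35141 mod 8 = 5, so (264/35141) = (-1)^3·(33/35141); sign now +1
reciprocity: (33/35141) = +1·(35141/33) since 33 mod 4 = 1, 35141 mod 4 = 1; sign now +1
(35141/33) = (29/33)   [reduce mod 33]
reciprocity: (29/33) = +1·(33/29) since 29 mod 4 = 1, 33 mod 4 = 1; sign now +1
(33/29) = (4/29)   [reduce mod 29]
4 = 2^2·1; (2/29) = -1 since 29 mod 8 = 5, so (4/29) = (-1)^2·(1/29); sign now +1
(1/29) = 1; final value = sign = +1

1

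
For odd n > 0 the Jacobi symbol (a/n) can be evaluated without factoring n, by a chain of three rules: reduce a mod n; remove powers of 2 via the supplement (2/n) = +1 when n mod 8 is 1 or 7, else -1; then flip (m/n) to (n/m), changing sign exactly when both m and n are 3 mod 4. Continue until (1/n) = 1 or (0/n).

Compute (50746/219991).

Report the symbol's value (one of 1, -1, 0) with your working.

factor out 2^1: 50746 = 2^1·25373; with 219991 mod 8 = 7, (2/219991) = +1; sign now +1; continue with (25373/219991)
flip (25373/219991) -> (219991/25373): both odd, 25373 mod 4 = 1, 219991 mod 4 = 3, so the flip contributes +1; sign now +1
(219991/25373): 219991 mod 25373 = 17007, so (219991/25373) = (17007/25373)
flip (17007/25373) -> (25373/17007): both odd, 17007 mod 4 = 3, 25373 mod 4 = 1, so the flip contributes +1; sign now +1
(25373/17007): 25373 mod 17007 = 8366, so (25373/17007) = (8366/17007)
factor out 2^1: 8366 = 2^1·4183; with 17007 mod 8 = 7, (2/17007) = +1; sign now +1; continue with (4183/17007)
flip (4183/17007) -> (17007/4183): both odd, 4183 mod 4 = 3, 17007 mod 4 = 3, so the flip contributes -1; sign now -1
(17007/4183): 17007 mod 4183 = 275, so (17007/4183) = (275/4183)
flip (275/4183) -> (4183/275): both odd, 275 mod 4 = 3, 4183 mod 4 = 3, so the flip contributes -1; sign now +1
(4183/275): 4183 mod 275 = 58, so (4183/275) = (58/275)
factor out 2^1: 58 = 2^1·29; with 275 mod 8 = 3, (2/275) = -1; sign now -1; continue with (29/275)
flip (29/275) -> (275/29): both odd, 29 mod 4 = 1, 275 mod 4 = 3, so the flip contributes +1; sign now -1
(275/29): 275 mod 29 = 14, so (275/29) = (14/29)
factor out 2^1: 14 = 2^1·7; with 29 mod 8 = 5, (2/29) = -1; sign now +1; continue with (7/29)
flip (7/29) -> (29/7): both odd, 7 mod 4 = 3, 29 mod 4 = 1, so the flip contributes +1; sign now +1
(29/7): 29 mod 7 = 1, so (29/7) = (1/7)
reached (1/7) = 1, so the symbol is +1

1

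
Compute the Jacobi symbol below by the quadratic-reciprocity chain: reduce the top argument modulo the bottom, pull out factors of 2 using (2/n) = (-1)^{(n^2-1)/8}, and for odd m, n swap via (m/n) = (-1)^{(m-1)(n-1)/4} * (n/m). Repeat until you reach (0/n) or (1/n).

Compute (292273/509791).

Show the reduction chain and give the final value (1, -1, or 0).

1

reciprocity: (292273/509791) = +1·(509791/292273) since 292273 mod 4 = 1, 509791 mod 4 = 3; sign now +1
(509791/292273) = (217518/292273)   [reduce mod 292273]
217518 = 2^1·108759; (2/292273) = +1 since 292273 mod 8 = 1, so (217518/292273) = (+1)^1·(108759/292273); sign now +1
reciprocity: (108759/292273) = +1·(292273/108759) since 108759 mod 4 = 3, 292273 mod 4 = 1; sign now +1
(292273/108759) = (74755/108759)   [reduce mod 108759]
reciprocity: (74755/108759) = -1·(108759/74755) since 74755 mod 4 = 3, 108759 mod 4 = 3; sign now -1
(108759/74755) = (34004/74755)   [reduce mod 74755]
34004 = 2^2·8501; (2/74755) = -1 since 74755 mod 8 = 3, so (34004/74755) = (-1)^2·(8501/74755); sign now -1
reciprocity: (8501/74755) = +1·(74755/8501) since 8501 mod 4 = 1, 74755 mod 4 = 3; sign now -1
(74755/8501) = (6747/8501)   [reduce mod 8501]
reciprocity: (6747/8501) = +1·(8501/6747) since 6747 mod 4 = 3, 8501 mod 4 = 1; sign now -1
(8501/6747) = (1754/6747)   [reduce mod 6747]
1754 = 2^1·877; (2/6747) = -1 since 6747 mod 8 = 3, so (1754/6747) = (-1)^1·(877/6747); sign now +1
reciprocity: (877/6747) = +1·(6747/877) since 877 mod 4 = 1, 6747 mod 4 = 3; sign now +1
(6747/877) = (608/877)   [reduce mod 877]
608 = 2^5·19; (2/877) = -1 since 877 mod 8 = 5, so (608/877) = (-1)^5·(19/877); sign now -1
reciprocity: (19/877) = +1·(877/19) since 19 mod 4 = 3, 877 mod 4 = 1; sign now -1
(877/19) = (3/19)   [reduce mod 19]
reciprocity: (3/19) = -1·(19/3) since 3 mod 4 = 3, 19 mod 4 = 3; sign now +1
(19/3) = (1/3)   [reduce mod 3]
(1/3) = 1; final value = sign = +1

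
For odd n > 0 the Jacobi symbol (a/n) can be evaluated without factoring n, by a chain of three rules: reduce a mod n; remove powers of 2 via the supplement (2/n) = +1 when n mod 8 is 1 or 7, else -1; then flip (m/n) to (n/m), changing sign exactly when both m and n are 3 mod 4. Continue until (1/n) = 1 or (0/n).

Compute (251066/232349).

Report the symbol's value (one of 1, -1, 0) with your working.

(251066/232349) = (18717/232349)   [reduce mod 232349]
reciprocity: (18717/232349) = +1·(232349/18717) since 18717 mod 4 = 1, 232349 mod 4 = 1; sign now +1
(232349/18717) = (7745/18717)   [reduce mod 18717]
reciprocity: (7745/18717) = +1·(18717/7745) since 7745 mod 4 = 1, 18717 mod 4 = 1; sign now +1
(18717/7745) = (3227/7745)   [reduce mod 7745]
reciprocity: (3227/7745) = +1·(7745/3227) since 3227 mod 4 = 3, 7745 mod 4 = 1; sign now +1
(7745/3227) = (1291/3227)   [reduce mod 3227]
reciprocity: (1291/3227) = -1·(3227/1291) since 1291 mod 4 = 3, 3227 mod 4 = 3; sign now -1
(3227/1291) = (645/1291)   [reduce mod 1291]
reciprocity: (645/1291) = +1·(1291/645) since 645 mod 4 = 1, 1291 mod 4 = 3; sign now -1
(1291/645) = (1/645)   [reduce mod 645]
(1/645) = 1; final value = sign = -1

-1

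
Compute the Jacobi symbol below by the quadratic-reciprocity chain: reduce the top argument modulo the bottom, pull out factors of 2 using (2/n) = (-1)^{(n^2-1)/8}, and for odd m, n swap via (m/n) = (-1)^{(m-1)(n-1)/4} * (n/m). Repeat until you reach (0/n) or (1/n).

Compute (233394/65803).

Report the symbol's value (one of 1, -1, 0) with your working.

1

(233394/65803) = (35985/65803)   [reduce mod 65803]
reciprocity: (35985/65803) = +1·(65803/35985) since 35985 mod 4 = 1, 65803 mod 4 = 3; sign now +1
(65803/35985) = (29818/35985)   [reduce mod 35985]
29818 = 2^1·14909; (2/35985) = +1 since 35985 mod 8 = 1, so (29818/35985) = (+1)^1·(14909/35985); sign now +1
reciprocity: (14909/35985) = +1·(35985/14909) since 14909 mod 4 = 1, 35985 mod 4 = 1; sign now +1
(35985/14909) = (6167/14909)   [reduce mod 14909]
reciprocity: (6167/14909) = +1·(14909/6167) since 6167 mod 4 = 3, 14909 mod 4 = 1; sign now +1
(14909/6167) = (2575/6167)   [reduce mod 6167]
reciprocity: (2575/6167) = -1·(6167/2575) since 2575 mod 4 = 3, 6167 mod 4 = 3; sign now -1
(6167/2575) = (1017/2575)   [reduce mod 2575]
reciprocity: (1017/2575) = +1·(2575/1017) since 1017 mod 4 = 1, 2575 mod 4 = 3; sign now -1
(2575/1017) = (541/1017)   [reduce mod 1017]
reciprocity: (541/1017) = +1·(1017/541) since 541 mod 4 = 1, 1017 mod 4 = 1; sign now -1
(1017/541) = (476/541)   [reduce mod 541]
476 = 2^2·119; (2/541) = -1 since 541 mod 8 = 5, so (476/541) = (-1)^2·(119/541); sign now -1
reciprocity: (119/541) = +1·(541/119) since 119 mod 4 = 3, 541 mod 4 = 1; sign now -1
(541/119) = (65/119)   [reduce mod 119]
reciprocity: (65/119) = +1·(119/65) since 65 mod 4 = 1, 119 mod 4 = 3; sign now -1
(119/65) = (54/65)   [reduce mod 65]
54 = 2^1·27; (2/65) = +1 since 65 mod 8 = 1, so (54/65) = (+1)^1·(27/65); sign now -1
reciprocity: (27/65) = +1·(65/27) since 27 mod 4 = 3, 65 mod 4 = 1; sign now -1
(65/27) = (11/27)   [reduce mod 27]
reciprocity: (11/27) = -1·(27/11) since 11 mod 4 = 3, 27 mod 4 = 3; sign now +1
(27/11) = (5/11)   [reduce mod 11]
reciprocity: (5/11) = +1·(11/5) since 5 mod 4 = 1, 11 mod 4 = 3; sign now +1
(11/5) = (1/5)   [reduce mod 5]
(1/5) = 1; final value = sign = +1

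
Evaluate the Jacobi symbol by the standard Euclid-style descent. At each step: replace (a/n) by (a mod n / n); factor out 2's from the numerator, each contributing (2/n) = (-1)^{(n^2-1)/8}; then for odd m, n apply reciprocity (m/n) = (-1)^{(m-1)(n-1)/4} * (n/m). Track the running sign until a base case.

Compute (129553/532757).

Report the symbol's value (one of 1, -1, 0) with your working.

1

reciprocity: (129553/532757) = +1·(532757/129553) since 129553 mod 4 = 1, 532757 mod 4 = 1; sign now +1
(532757/129553) = (14545/129553)   [reduce mod 129553]
reciprocity: (14545/129553) = +1·(129553/14545) since 14545 mod 4 = 1, 129553 mod 4 = 1; sign now +1
(129553/14545) = (13193/14545)   [reduce mod 14545]
reciprocity: (13193/14545) = +1·(14545/13193) since 13193 mod 4 = 1, 14545 mod 4 = 1; sign now +1
(14545/13193) = (1352/13193)   [reduce mod 13193]
1352 = 2^3·169; (2/13193) = +1 since 13193 mod 8 = 1, so (1352/13193) = (+1)^3·(169/13193); sign now +1
reciprocity: (169/13193) = +1·(13193/169) since 169 mod 4 = 1, 13193 mod 4 = 1; sign now +1
(13193/169) = (11/169)   [reduce mod 169]
reciprocity: (11/169) = +1·(169/11) since 11 mod 4 = 3, 169 mod 4 = 1; sign now +1
(169/11) = (4/11)   [reduce mod 11]
4 = 2^2·1; (2/11) = -1 since 11 mod 8 = 3, so (4/11) = (-1)^2·(1/11); sign now +1
(1/11) = 1; final value = sign = +1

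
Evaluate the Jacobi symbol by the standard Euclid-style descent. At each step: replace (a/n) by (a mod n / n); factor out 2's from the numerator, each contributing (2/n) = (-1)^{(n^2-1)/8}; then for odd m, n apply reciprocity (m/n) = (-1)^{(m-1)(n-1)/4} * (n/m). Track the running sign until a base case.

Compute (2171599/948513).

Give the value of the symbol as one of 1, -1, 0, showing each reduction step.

(2171599/948513): 2171599 mod 948513 = 274573, so (2171599/948513) = (274573/948513)
flip (274573/948513) -> (948513/274573): both odd, 274573 mod 4 = 1, 948513 mod 4 = 1, so the flip contributes +1; sign now +1
(948513/274573): 948513 mod 274573 = 124794, so (948513/274573) = (124794/274573)
factor out 2^1: 124794 = 2^1·62397; with 274573 mod 8 = 5, (2/274573) = -1; sign now -1; continue with (62397/274573)
flip (62397/274573) -> (274573/62397): both odd, 62397 mod 4 = 1, 274573 mod 4 = 1, so the flip contributes +1; sign now -1
(274573/62397): 274573 mod 62397 = 24985, so (274573/62397) = (24985/62397)
flip (24985/62397) -> (62397/24985): both odd, 24985 mod 4 = 1, 62397 mod 4 = 1, so the flip contributes +1; sign now -1
(62397/24985): 62397 mod 24985 = 12427, so (62397/24985) = (12427/24985)
flip (12427/24985) -> (24985/12427): both odd, 12427 mod 4 = 3, 24985 mod 4 = 1, so the flip contributes +1; sign now -1
(24985/12427): 24985 mod 12427 = 131, so (24985/12427) = (131/12427)
flip (131/12427) -> (12427/131): both odd, 131 mod 4 = 3, 12427 mod 4 = 3, so the flip contributes -1; sign now +1
(12427/131): 12427 mod 131 = 113, so (12427/131) = (113/131)
flip (113/131) -> (131/113): both odd, 113 mod 4 = 1, 131 mod 4 = 3, so the flip contributes +1; sign now +1
(131/113): 131 mod 113 = 18, so (131/113) = (18/113)
factor out 2^1: 18 = 2^1·9; with 113 mod 8 = 1, (2/113) = +1; sign now +1; continue with (9/113)
flip (9/113) -> (113/9): both odd, 9 mod 4 = 1, 113 mod 4 = 1, so the flip contributes +1; sign now +1
(113/9): 113 mod 9 = 5, so (113/9) = (5/9)
flip (5/9) -> (9/5): both odd, 5 mod 4 = 1, 9 mod 4 = 1, so the flip contributes +1; sign now +1
(9/5): 9 mod 5 = 4, so (9/5) = (4/5)
factor out 2^2: 4 = 2^2·1; with 5 mod 8 = 5, (2/5) = -1; sign now +1; continue with (1/5)
reached (1/5) = 1, so the symbol is +1

1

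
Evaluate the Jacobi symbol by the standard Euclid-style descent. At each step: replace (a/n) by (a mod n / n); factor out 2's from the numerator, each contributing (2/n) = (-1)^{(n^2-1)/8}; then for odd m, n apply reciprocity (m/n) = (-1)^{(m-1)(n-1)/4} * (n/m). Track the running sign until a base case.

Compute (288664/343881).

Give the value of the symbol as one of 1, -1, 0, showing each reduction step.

1

factor out 2^3: 288664 = 2^3·36083; with 343881 mod 8 = 1, (2/343881) = +1; sign now +1; continue with (36083/343881)
flip (36083/343881) -> (343881/36083): both odd, 36083 mod 4 = 3, 343881 mod 4 = 1, so the flip contributes +1; sign now +1
(343881/36083): 343881 mod 36083 = 19134, so (343881/36083) = (19134/36083)
factor out 2^1: 19134 = 2^1·9567; with 36083 mod 8 = 3, (2/36083) = -1; sign now -1; continue with (9567/36083)
flip (9567/36083) -> (36083/9567): both odd, 9567 mod 4 = 3, 36083 mod 4 = 3, so the flip contributes -1; sign now +1
(36083/9567): 36083 mod 9567 = 7382, so (36083/9567) = (7382/9567)
factor out 2^1: 7382 = 2^1·3691; with 9567 mod 8 = 7, (2/9567) = +1; sign now +1; continue with (3691/9567)
flip (3691/9567) -> (9567/3691): both odd, 3691 mod 4 = 3, 9567 mod 4 = 3, so the flip contributes -1; sign now -1
(9567/3691): 9567 mod 3691 = 2185, so (9567/3691) = (2185/3691)
flip (2185/3691) -> (3691/2185): both odd, 2185 mod 4 = 1, 3691 mod 4 = 3, so the flip contributes +1; sign now -1
(3691/2185): 3691 mod 2185 = 1506, so (3691/2185) = (1506/2185)
factor out 2^1: 1506 = 2^1·753; with 2185 mod 8 = 1, (2/2185) = +1; sign now -1; continue with (753/2185)
flip (753/2185) -> (2185/753): both odd, 753 mod 4 = 1, 2185 mod 4 = 1, so the flip contributes +1; sign now -1
(2185/753): 2185 mod 753 = 679, so (2185/753) = (679/753)
flip (679/753) -> (753/679): both odd, 679 mod 4 = 3, 753 mod 4 = 1, so the flip contributes +1; sign now -1
(753/679): 753 mod 679 = 74, so (753/679) = (74/679)
factor out 2^1: 74 = 2^1·37; with 679 mod 8 = 7, (2/679) = +1; sign now -1; continue with (37/679)
flip (37/679) -> (679/37): both odd, 37 mod 4 = 1, 679 mod 4 = 3, so the flip contributes +1; sign now -1
(679/37): 679 mod 37 = 13, so (679/37) = (13/37)
flip (13/37) -> (37/13): both odd, 13 mod 4 = 1, 37 mod 4 = 1, so the flip contributes +1; sign now -1
(37/13): 37 mod 13 = 11, so (37/13) = (11/13)
flip (11/13) -> (13/11): both odd, 11 mod 4 = 3, 13 mod 4 = 1, so the flip contributes +1; sign now -1
(13/11): 13 mod 11 = 2, so (13/11) = (2/11)
factor out 2^1: 2 = 2^1·1; with 11 mod 8 = 3, (2/11) = -1; sign now +1; continue with (1/11)
reached (1/11) = 1, so the symbol is +1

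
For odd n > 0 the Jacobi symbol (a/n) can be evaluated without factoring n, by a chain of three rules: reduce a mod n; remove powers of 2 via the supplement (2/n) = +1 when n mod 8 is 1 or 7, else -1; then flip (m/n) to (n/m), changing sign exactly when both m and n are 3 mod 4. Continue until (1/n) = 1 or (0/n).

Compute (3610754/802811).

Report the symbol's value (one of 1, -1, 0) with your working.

-1

(3610754/802811) = (399510/802811)   [reduce mod 802811]
399510 = 2^1·199755; (2/802811) = -1 since 802811 mod 8 = 3, so (399510/802811) = (-1)^1·(199755/802811); sign now -1
reciprocity: (199755/802811) = -1·(802811/199755) since 199755 mod 4 = 3, 802811 mod 4 = 3; sign now +1
(802811/199755) = (3791/199755)   [reduce mod 199755]
reciprocity: (3791/199755) = -1·(199755/3791) since 3791 mod 4 = 3, 199755 mod 4 = 3; sign now -1
(199755/3791) = (2623/3791)   [reduce mod 3791]
reciprocity: (2623/3791) = -1·(3791/2623) since 2623 mod 4 = 3, 3791 mod 4 = 3; sign now +1
(3791/2623) = (1168/2623)   [reduce mod 2623]
1168 = 2^4·73; (2/2623) = +1 since 2623 mod 8 = 7, so (1168/2623) = (+1)^4·(73/2623); sign now +1
reciprocity: (73/2623) = +1·(2623/73) since 73 mod 4 = 1, 2623 mod 4 = 3; sign now +1
(2623/73) = (68/73)   [reduce mod 73]
68 = 2^2·17; (2/73) = +1 since 73 mod 8 = 1, so (68/73) = (+1)^2·(17/73); sign now +1
reciprocity: (17/73) = +1·(73/17) since 17 mod 4 = 1, 73 mod 4 = 1; sign now +1
(73/17) = (5/17)   [reduce mod 17]
reciprocity: (5/17) = +1·(17/5) since 5 mod 4 = 1, 17 mod 4 = 1; sign now +1
(17/5) = (2/5)   [reduce mod 5]
2 = 2^1·1; (2/5) = -1 since 5 mod 8 = 5, so (2/5) = (-1)^1·(1/5); sign now -1
(1/5) = 1; final value = sign = -1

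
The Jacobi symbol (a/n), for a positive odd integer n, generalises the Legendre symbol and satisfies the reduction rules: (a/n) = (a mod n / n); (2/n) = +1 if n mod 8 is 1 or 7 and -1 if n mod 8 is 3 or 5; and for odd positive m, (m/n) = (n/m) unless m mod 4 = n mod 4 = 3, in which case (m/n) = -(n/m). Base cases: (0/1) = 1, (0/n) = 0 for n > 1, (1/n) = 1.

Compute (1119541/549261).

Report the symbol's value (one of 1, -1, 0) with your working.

1

(1119541/549261): 1119541 mod 549261 = 21019, so (1119541/549261) = (21019/549261)
flip (21019/549261) -> (549261/21019): both odd, 21019 mod 4 = 3, 549261 mod 4 = 1, so the flip contributes +1; sign now +1
(549261/21019): 549261 mod 21019 = 2767, so (549261/21019) = (2767/21019)
flip (2767/21019) -> (21019/2767): both odd, 2767 mod 4 = 3, 21019 mod 4 = 3, so the flip contributes -1; sign now -1
(21019/2767): 21019 mod 2767 = 1650, so (21019/2767) = (1650/2767)
factor out 2^1: 1650 = 2^1·825; with 2767 mod 8 = 7, (2/2767) = +1; sign now -1; continue with (825/2767)
flip (825/2767) -> (2767/825): both odd, 825 mod 4 = 1, 2767 mod 4 = 3, so the flip contributes +1; sign now -1
(2767/825): 2767 mod 825 = 292, so (2767/825) = (292/825)
factor out 2^2: 292 = 2^2·73; with 825 mod 8 = 1, (2/825) = +1; sign now -1; continue with (73/825)
flip (73/825) -> (825/73): both odd, 73 mod 4 = 1, 825 mod 4 = 1, so the flip contributes +1; sign now -1
(825/73): 825 mod 73 = 22, so (825/73) = (22/73)
factor out 2^1: 22 = 2^1·11; with 73 mod 8 = 1, (2/73) = +1; sign now -1; continue with (11/73)
flip (11/73) -> (73/11): both odd, 11 mod 4 = 3, 73 mod 4 = 1, so the flip contributes +1; sign now -1
(73/11): 73 mod 11 = 7, so (73/11) = (7/11)
flip (7/11) -> (11/7): both odd, 7 mod 4 = 3, 11 mod 4 = 3, so the flip contributes -1; sign now +1
(11/7): 11 mod 7 = 4, so (11/7) = (4/7)
factor out 2^2: 4 = 2^2·1; with 7 mod 8 = 7, (2/7) = +1; sign now +1; continue with (1/7)
reached (1/7) = 1, so the symbol is +1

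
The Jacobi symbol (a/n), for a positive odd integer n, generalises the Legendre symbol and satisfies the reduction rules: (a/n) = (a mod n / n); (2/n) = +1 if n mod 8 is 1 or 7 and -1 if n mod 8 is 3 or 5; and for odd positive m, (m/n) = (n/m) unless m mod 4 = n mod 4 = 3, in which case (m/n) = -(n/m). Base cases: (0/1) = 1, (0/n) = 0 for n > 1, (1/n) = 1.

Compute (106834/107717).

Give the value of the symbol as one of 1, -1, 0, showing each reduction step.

-1

106834 = 2^1·53417; (2/107717) = -1 since 107717 mod 8 = 5, so (106834/107717) = (-1)^1·(53417/107717); sign now -1
reciprocity: (53417/107717) = +1·(107717/53417) since 53417 mod 4 = 1, 107717 mod 4 = 1; sign now -1
(107717/53417) = (883/53417)   [reduce mod 53417]
reciprocity: (883/53417) = +1·(53417/883) since 883 mod 4 = 3, 53417 mod 4 = 1; sign now -1
(53417/883) = (437/883)   [reduce mod 883]
reciprocity: (437/883) = +1·(883/437) since 437 mod 4 = 1, 883 mod 4 = 3; sign now -1
(883/437) = (9/437)   [reduce mod 437]
reciprocity: (9/437) = +1·(437/9) since 9 mod 4 = 1, 437 mod 4 = 1; sign now -1
(437/9) = (5/9)   [reduce mod 9]
reciprocity: (5/9) = +1·(9/5) since 5 mod 4 = 1, 9 mod 4 = 1; sign now -1
(9/5) = (4/5)   [reduce mod 5]
4 = 2^2·1; (2/5) = -1 since 5 mod 8 = 5, so (4/5) = (-1)^2·(1/5); sign now -1
(1/5) = 1; final value = sign = -1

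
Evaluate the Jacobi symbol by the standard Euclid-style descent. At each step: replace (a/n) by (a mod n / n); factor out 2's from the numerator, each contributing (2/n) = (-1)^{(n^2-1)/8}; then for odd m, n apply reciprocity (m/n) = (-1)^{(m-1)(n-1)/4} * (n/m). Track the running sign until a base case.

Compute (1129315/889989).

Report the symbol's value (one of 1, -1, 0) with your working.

1

(1129315/889989) = (239326/889989)   [reduce mod 889989]
239326 = 2^1·119663; (2/889989) = -1 since 889989 mod 8 = 5, so (239326/889989) = (-1)^1·(119663/889989); sign now -1
reciprocity: (119663/889989) = +1·(889989/119663) since 119663 mod 4 = 3, 889989 mod 4 = 1; sign now -1
(889989/119663) = (52348/119663)   [reduce mod 119663]
52348 = 2^2·13087; (2/119663) = +1 since 119663 mod 8 = 7, so (52348/119663) = (+1)^2·(13087/119663); sign now -1
reciprocity: (13087/119663) = -1·(119663/13087) since 13087 mod 4 = 3, 119663 mod 4 = 3; sign now +1
(119663/13087) = (1880/13087)   [reduce mod 13087]
1880 = 2^3·235; (2/13087) = +1 since 13087 mod 8 = 7, so (1880/13087) = (+1)^3·(235/13087); sign now +1
reciprocity: (235/13087) = -1·(13087/235) since 235 mod 4 = 3, 13087 mod 4 = 3; sign now -1
(13087/235) = (162/235)   [reduce mod 235]
162 = 2^1·81; (2/235) = -1 since 235 mod 8 = 3, so (162/235) = (-1)^1·(81/235); sign now +1
reciprocity: (81/235) = +1·(235/81) since 81 mod 4 = 1, 235 mod 4 = 3; sign now +1
(235/81) = (73/81)   [reduce mod 81]
reciprocity: (73/81) = +1·(81/73) since 73 mod 4 = 1, 81 mod 4 = 1; sign now +1
(81/73) = (8/73)   [reduce mod 73]
8 = 2^3·1; (2/73) = +1 since 73 mod 8 = 1, so (8/73) = (+1)^3·(1/73); sign now +1
(1/73) = 1; final value = sign = +1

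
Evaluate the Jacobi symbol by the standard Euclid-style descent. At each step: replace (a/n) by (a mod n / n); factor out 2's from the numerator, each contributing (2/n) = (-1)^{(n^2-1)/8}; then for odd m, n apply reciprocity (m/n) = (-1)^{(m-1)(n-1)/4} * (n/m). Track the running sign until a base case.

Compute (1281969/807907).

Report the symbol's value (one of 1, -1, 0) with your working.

(1281969/807907): 1281969 mod 807907 = 474062, so (1281969/807907) = (474062/807907)
factor out 2^1: 474062 = 2^1·237031; with 807907 mod 8 = 3, (2/807907) = -1; sign now -1; continue with (237031/807907)
flip (237031/807907) -> (807907/237031): both odd, 237031 mod 4 = 3, 807907 mod 4 = 3, so the flip contributes -1; sign now +1
(807907/237031): 807907 mod 237031 = 96814, so (807907/237031) = (96814/237031)
factor out 2^1: 96814 = 2^1·48407; with 237031 mod 8 = 7, (2/237031) = +1; sign now +1; continue with (48407/237031)
flip (48407/237031) -> (237031/48407): both odd, 48407 mod 4 = 3, 237031 mod 4 = 3, so the flip contributes -1; sign now -1
(237031/48407): 237031 mod 48407 = 43403, so (237031/48407) = (43403/48407)
flip (43403/48407) -> (48407/43403): both odd, 43403 mod 4 = 3, 48407 mod 4 = 3, so the flip contributes -1; sign now +1
(48407/43403): 48407 mod 43403 = 5004, so (48407/43403) = (5004/43403)
factor out 2^2: 5004 = 2^2·1251; with 43403 mod 8 = 3, (2/43403) = -1; sign now +1; continue with (1251/43403)
flip (1251/43403) -> (43403/1251): both odd, 1251 mod 4 = 3, 43403 mod 4 = 3, so the flip contributes -1; sign now -1
(43403/1251): 43403 mod 1251 = 869, so (43403/1251) = (869/1251)
flip (869/1251) -> (1251/869): both odd, 869 mod 4 = 1, 1251 mod 4 = 3, so the flip contributes +1; sign now -1
(1251/869): 1251 mod 869 = 382, so (1251/869) = (382/869)
factor out 2^1: 382 = 2^1·191; with 869 mod 8 = 5, (2/869) = -1; sign now +1; continue with (191/869)
flip (191/869) -> (869/191): both odd, 191 mod 4 = 3, 869 mod 4 = 1, so the flip contributes +1; sign now +1
(869/191): 869 mod 191 = 105, so (869/191) = (105/191)
flip (105/191) -> (191/105): both odd, 105 mod 4 = 1, 191 mod 4 = 3, so the flip contributes +1; sign now +1
(191/105): 191 mod 105 = 86, so (191/105) = (86/105)
factor out 2^1: 86 = 2^1·43; with 105 mod 8 = 1, (2/105) = +1; sign now +1; continue with (43/105)
flip (43/105) -> (105/43): both odd, 43 mod 4 = 3, 105 mod 4 = 1, so the flip contributes +1; sign now +1
(105/43): 105 mod 43 = 19, so (105/43) = (19/43)
flip (19/43) -> (43/19): both odd, 19 mod 4 = 3, 43 mod 4 = 3, so the flip contributes -1; sign now -1
(43/19): 43 mod 19 = 5, so (43/19) = (5/19)
flip (5/19) -> (19/5): both odd, 5 mod 4 = 1, 19 mod 4 = 3, so the flip contributes +1; sign now -1
(19/5): 19 mod 5 = 4, so (19/5) = (4/5)
factor out 2^2: 4 = 2^2·1; with 5 mod 8 = 5, (2/5) = -1; sign now -1; continue with (1/5)
reached (1/5) = 1, so the symbol is -1

-1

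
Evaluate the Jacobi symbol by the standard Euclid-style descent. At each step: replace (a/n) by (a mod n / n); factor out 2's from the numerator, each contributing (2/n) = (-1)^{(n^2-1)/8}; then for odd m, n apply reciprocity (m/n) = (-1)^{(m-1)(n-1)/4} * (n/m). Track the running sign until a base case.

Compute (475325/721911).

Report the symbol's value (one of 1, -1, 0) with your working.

reciprocity: (475325/721911) = +1·(721911/475325) since 475325 mod 4 = 1, 721911 mod 4 = 3; sign now +1
(721911/475325) = (246586/475325)   [reduce mod 475325]
246586 = 2^1·123293; (2/475325) = -1 since 475325 mod 8 = 5, so (246586/475325) = (-1)^1·(123293/475325); sign now -1
reciprocity: (123293/475325) = +1·(475325/123293) since 123293 mod 4 = 1, 475325 mod 4 = 1; sign now -1
(475325/123293) = (105446/123293)   [reduce mod 123293]
105446 = 2^1·52723; (2/123293) = -1 since 123293 mod 8 = 5, so (105446/123293) = (-1)^1·(52723/123293); sign now +1
reciprocity: (52723/123293) = +1·(123293/52723) since 52723 mod 4 = 3, 123293 mod 4 = 1; sign now +1
(123293/52723) = (17847/52723)   [reduce mod 52723]
reciprocity: (17847/52723) = -1·(52723/17847) since 17847 mod 4 = 3, 52723 mod 4 = 3; sign now -1
(52723/17847) = (17029/17847)   [reduce mod 17847]
reciprocity: (17029/17847) = +1·(17847/17029) since 17029 mod 4 = 1, 17847 mod 4 = 3; sign now -1
(17847/17029) = (818/17029)   [reduce mod 17029]
818 = 2^1·409; (2/17029) = -1 since 17029 mod 8 = 5, so (818/17029) = (-1)^1·(409/17029); sign now +1
reciprocity: (409/17029) = +1·(17029/409) since 409 mod 4 = 1, 17029 mod 4 = 1; sign now +1
(17029/409) = (260/409)   [reduce mod 409]
260 = 2^2·65; (2/409) = +1 since 409 mod 8 = 1, so (260/409) = (+1)^2·(65/409); sign now +1
reciprocity: (65/409) = +1·(409/65) since 65 mod 4 = 1, 409 mod 4 = 1; sign now +1
(409/65) = (19/65)   [reduce mod 65]
reciprocity: (19/65) = +1·(65/19) since 19 mod 4 = 3, 65 mod 4 = 1; sign now +1
(65/19) = (8/19)   [reduce mod 19]
8 = 2^3·1; (2/19) = -1 since 19 mod 8 = 3, so (8/19) = (-1)^3·(1/19); sign now -1
(1/19) = 1; final value = sign = -1

-1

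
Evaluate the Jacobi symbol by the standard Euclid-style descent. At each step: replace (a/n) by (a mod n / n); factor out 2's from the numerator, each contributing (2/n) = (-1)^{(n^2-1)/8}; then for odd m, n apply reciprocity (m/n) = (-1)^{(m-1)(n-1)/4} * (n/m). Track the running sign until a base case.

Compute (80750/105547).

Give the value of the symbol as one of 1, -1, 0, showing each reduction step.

80750 = 2^1·40375; (2/105547) = -1 since 105547 mod 8 = 3, so (80750/105547) = (-1)^1·(40375/105547); sign now -1
reciprocity: (40375/105547) = -1·(105547/40375) since 40375 mod 4 = 3, 105547 mod 4 = 3; sign now +1
(105547/40375) = (24797/40375)   [reduce mod 40375]
reciprocity: (24797/40375) = +1·(40375/24797) since 24797 mod 4 = 1, 40375 mod 4 = 3; sign now +1
(40375/24797) = (15578/24797)   [reduce mod 24797]
15578 = 2^1·7789; (2/24797) = -1 since 24797 mod 8 = 5, so (15578/24797) = (-1)^1·(7789/24797); sign now -1
reciprocity: (7789/24797) = +1·(24797/7789) since 7789 mod 4 = 1, 24797 mod 4 = 1; sign now -1
(24797/7789) = (1430/7789)   [reduce mod 7789]
1430 = 2^1·715; (2/7789) = -1 since 7789 mod 8 = 5, so (1430/7789) = (-1)^1·(715/7789); sign now +1
reciprocity: (715/7789) = +1·(7789/715) since 715 mod 4 = 3, 7789 mod 4 = 1; sign now +1
(7789/715) = (639/715)   [reduce mod 715]
reciprocity: (639/715) = -1·(715/639) since 639 mod 4 = 3, 715 mod 4 = 3; sign now -1
(715/639) = (76/639)   [reduce mod 639]
76 = 2^2·19; (2/639) = +1 since 639 mod 8 = 7, so (76/639) = (+1)^2·(19/639); sign now -1
reciprocity: (19/639) = -1·(639/19) since 19 mod 4 = 3, 639 mod 4 = 3; sign now +1
(639/19) = (12/19)   [reduce mod 19]
12 = 2^2·3; (2/19) = -1 since 19 mod 8 = 3, so (12/19) = (-1)^2·(3/19); sign now +1
reciprocity: (3/19) = -1·(19/3) since 3 mod 4 = 3, 19 mod 4 = 3; sign now -1
(19/3) = (1/3)   [reduce mod 3]
(1/3) = 1; final value = sign = -1

-1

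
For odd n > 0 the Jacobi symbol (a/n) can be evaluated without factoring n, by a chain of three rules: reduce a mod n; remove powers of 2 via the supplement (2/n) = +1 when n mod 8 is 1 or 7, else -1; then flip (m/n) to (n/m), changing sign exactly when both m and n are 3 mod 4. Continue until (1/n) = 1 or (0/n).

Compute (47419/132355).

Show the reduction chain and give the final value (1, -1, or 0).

reciprocity: (47419/132355) = -1·(132355/47419) since 47419 mod 4 = 3, 132355 mod 4 = 3; sign now -1
(132355/47419) = (37517/47419)   [reduce mod 47419]
reciprocity: (37517/47419) = +1·(47419/37517) since 37517 mod 4 = 1, 47419 mod 4 = 3; sign now -1
(47419/37517) = (9902/37517)   [reduce mod 37517]
9902 = 2^1·4951; (2/37517) = -1 since 37517 mod 8 = 5, so (9902/37517) = (-1)^1·(4951/37517); sign now +1
reciprocity: (4951/37517) = +1·(37517/4951) since 4951 mod 4 = 3, 37517 mod 4 = 1; sign now +1
(37517/4951) = (2860/4951)   [reduce mod 4951]
2860 = 2^2·715; (2/4951) = +1 since 4951 mod 8 = 7, so (2860/4951) = (+1)^2·(715/4951); sign now +1
reciprocity: (715/4951) = -1·(4951/715) since 715 mod 4 = 3, 4951 mod 4 = 3; sign now -1
(4951/715) = (661/715)   [reduce mod 715]
reciprocity: (661/715) = +1·(715/661) since 661 mod 4 = 1, 715 mod 4 = 3; sign now -1
(715/661) = (54/661)   [reduce mod 661]
54 = 2^1·27; (2/661) = -1 since 661 mod 8 = 5, so (54/661) = (-1)^1·(27/661); sign now +1
reciprocity: (27/661) = +1·(661/27) since 27 mod 4 = 3, 661 mod 4 = 1; sign now +1
(661/27) = (13/27)   [reduce mod 27]
reciprocity: (13/27) = +1·(27/13) since 13 mod 4 = 1, 27 mod 4 = 3; sign now +1
(27/13) = (1/13)   [reduce mod 13]
(1/13) = 1; final value = sign = +1

1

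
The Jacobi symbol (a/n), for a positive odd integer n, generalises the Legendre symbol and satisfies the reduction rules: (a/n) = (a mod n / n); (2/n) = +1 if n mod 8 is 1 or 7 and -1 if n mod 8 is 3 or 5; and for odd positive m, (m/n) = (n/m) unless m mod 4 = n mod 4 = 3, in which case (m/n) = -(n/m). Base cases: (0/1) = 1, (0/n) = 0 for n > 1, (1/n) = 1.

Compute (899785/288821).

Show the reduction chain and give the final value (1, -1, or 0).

-1

(899785/288821): 899785 mod 288821 = 33322, so (899785/288821) = (33322/288821)
factor out 2^1: 33322 = 2^1·16661; with 288821 mod 8 = 5, (2/288821) = -1; sign now -1; continue with (16661/288821)
flip (16661/288821) -> (288821/16661): both odd, 16661 mod 4 = 1, 288821 mod 4 = 1, so the flip contributes +1; sign now -1
(288821/16661): 288821 mod 16661 = 5584, so (288821/16661) = (5584/16661)
factor out 2^4: 5584 = 2^4·349; with 16661 mod 8 = 5, (2/16661) = -1; sign now -1; continue with (349/16661)
flip (349/16661) -> (16661/349): both odd, 349 mod 4 = 1, 16661 mod 4 = 1, so the flip contributes +1; sign now -1
(16661/349): 16661 mod 349 = 258, so (16661/349) = (258/349)
factor out 2^1: 258 = 2^1·129; with 349 mod 8 = 5, (2/349) = -1; sign now +1; continue with (129/349)
flip (129/349) -> (349/129): both odd, 129 mod 4 = 1, 349 mod 4 = 1, so the flip contributes +1; sign now +1
(349/129): 349 mod 129 = 91, so (349/129) = (91/129)
flip (91/129) -> (129/91): both odd, 91 mod 4 = 3, 129 mod 4 = 1, so the flip contributes +1; sign now +1
(129/91): 129 mod 91 = 38, so (129/91) = (38/91)
factor out 2^1: 38 = 2^1·19; with 91 mod 8 = 3, (2/91) = -1; sign now -1; continue with (19/91)
flip (19/91) -> (91/19): both odd, 19 mod 4 = 3, 91 mod 4 = 3, so the flip contributes -1; sign now +1
(91/19): 91 mod 19 = 15, so (91/19) = (15/19)
flip (15/19) -> (19/15): both odd, 15 mod 4 = 3, 19 mod 4 = 3, so the flip contributes -1; sign now -1
(19/15): 19 mod 15 = 4, so (19/15) = (4/15)
factor out 2^2: 4 = 2^2·1; with 15 mod 8 = 7, (2/15) = +1; sign now -1; continue with (1/15)
reached (1/15) = 1, so the symbol is -1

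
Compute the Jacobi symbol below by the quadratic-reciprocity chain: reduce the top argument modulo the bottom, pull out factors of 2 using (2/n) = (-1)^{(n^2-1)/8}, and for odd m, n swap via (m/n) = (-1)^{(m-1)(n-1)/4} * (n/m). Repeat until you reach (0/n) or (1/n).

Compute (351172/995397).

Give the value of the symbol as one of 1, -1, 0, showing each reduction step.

351172 = 2^2·87793; (2/995397) = -1 since 995397 mod 8 = 5, so (351172/995397) = (-1)^2·(87793/995397); sign now +1
reciprocity: (87793/995397) = +1·(995397/87793) since 87793 mod 4 = 1, 995397 mod 4 = 1; sign now +1
(995397/87793) = (29674/87793)   [reduce mod 87793]
29674 = 2^1·14837; (2/87793) = +1 since 87793 mod 8 = 1, so (29674/87793) = (+1)^1·(14837/87793); sign now +1
reciprocity: (14837/87793) = +1·(87793/14837) since 14837 mod 4 = 1, 87793 mod 4 = 1; sign now +1
(87793/14837) = (13608/14837)   [reduce mod 14837]
13608 = 2^3·1701; (2/14837) = -1 since 14837 mod 8 = 5, so (13608/14837) = (-1)^3·(1701/14837); sign now -1
reciprocity: (1701/14837) = +1·(14837/1701) since 1701 mod 4 = 1, 14837 mod 4 = 1; sign now -1
(14837/1701) = (1229/1701)   [reduce mod 1701]
reciprocity: (1229/1701) = +1·(1701/1229) since 1229 mod 4 = 1, 1701 mod 4 = 1; sign now -1
(1701/1229) = (472/1229)   [reduce mod 1229]
472 = 2^3·59; (2/1229) = -1 since 1229 mod 8 = 5, so (472/1229) = (-1)^3·(59/1229); sign now +1
reciprocity: (59/1229) = +1·(1229/59) since 59 mod 4 = 3, 1229 mod 4 = 1; sign now +1
(1229/59) = (49/59)   [reduce mod 59]
reciprocity: (49/59) = +1·(59/49) since 49 mod 4 = 1, 59 mod 4 = 3; sign now +1
(59/49) = (10/49)   [reduce mod 49]
10 = 2^1·5; (2/49) = +1 since 49 mod 8 = 1, so (10/49) = (+1)^1·(5/49); sign now +1
reciprocity: (5/49) = +1·(49/5) since 5 mod 4 = 1, 49 mod 4 = 1; sign now +1
(49/5) = (4/5)   [reduce mod 5]
4 = 2^2·1; (2/5) = -1 since 5 mod 8 = 5, so (4/5) = (-1)^2·(1/5); sign now +1
(1/5) = 1; final value = sign = +1

1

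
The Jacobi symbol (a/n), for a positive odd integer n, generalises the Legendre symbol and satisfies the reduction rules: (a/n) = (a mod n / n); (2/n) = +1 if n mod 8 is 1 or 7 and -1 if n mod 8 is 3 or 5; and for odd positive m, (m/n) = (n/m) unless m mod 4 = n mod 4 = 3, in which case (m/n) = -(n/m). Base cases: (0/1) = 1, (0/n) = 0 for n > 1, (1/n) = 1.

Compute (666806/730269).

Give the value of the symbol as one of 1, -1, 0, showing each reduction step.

-1

factor out 2^1: 666806 = 2^1·333403; with 730269 mod 8 = 5, (2/730269) = -1; sign now -1; continue with (333403/730269)
flip (333403/730269) -> (730269/333403): both odd, 333403 mod 4 = 3, 730269 mod 4 = 1, so the flip contributes +1; sign now -1
(730269/333403): 730269 mod 333403 = 63463, so (730269/333403) = (63463/333403)
flip (63463/333403) -> (333403/63463): both odd, 63463 mod 4 = 3, 333403 mod 4 = 3, so the flip contributes -1; sign now +1
(333403/63463): 333403 mod 63463 = 16088, so (333403/63463) = (16088/63463)
factor out 2^3: 16088 = 2^3·2011; with 63463 mod 8 = 7, (2/63463) = +1; sign now +1; continue with (2011/63463)
flip (2011/63463) -> (63463/2011): both odd, 2011 mod 4 = 3, 63463 mod 4 = 3, so the flip contributes -1; sign now -1
(63463/2011): 63463 mod 2011 = 1122, so (63463/2011) = (1122/2011)
factor out 2^1: 1122 = 2^1·561; with 2011 mod 8 = 3, (2/2011) = -1; sign now +1; continue with (561/2011)
flip (561/2011) -> (2011/561): both odd, 561 mod 4 = 1, 2011 mod 4 = 3, so the flip contributes +1; sign now +1
(2011/561): 2011 mod 561 = 328, so (2011/561) = (328/561)
factor out 2^3: 328 = 2^3·41; with 561 mod 8 = 1, (2/561) = +1; sign now +1; continue with (41/561)
flip (41/561) -> (561/41): both odd, 41 mod 4 = 1, 561 mod 4 = 1, so the flip contributes +1; sign now +1
(561/41): 561 mod 41 = 28, so (561/41) = (28/41)
factor out 2^2: 28 = 2^2·7; with 41 mod 8 = 1, (2/41) = +1; sign now +1; continue with (7/41)
flip (7/41) -> (41/7): both odd, 7 mod 4 = 3, 41 mod 4 = 1, so the flip contributes +1; sign now +1
(41/7): 41 mod 7 = 6, so (41/7) = (6/7)
factor out 2^1: 6 = 2^1·3; with 7 mod 8 = 7, (2/7) = +1; sign now +1; continue with (3/7)
flip (3/7) -> (7/3): both odd, 3 mod 4 = 3, 7 mod 4 = 3, so the flip contributes -1; sign now -1
(7/3): 7 mod 3 = 1, so (7/3) = (1/3)
reached (1/3) = 1, so the symbol is -1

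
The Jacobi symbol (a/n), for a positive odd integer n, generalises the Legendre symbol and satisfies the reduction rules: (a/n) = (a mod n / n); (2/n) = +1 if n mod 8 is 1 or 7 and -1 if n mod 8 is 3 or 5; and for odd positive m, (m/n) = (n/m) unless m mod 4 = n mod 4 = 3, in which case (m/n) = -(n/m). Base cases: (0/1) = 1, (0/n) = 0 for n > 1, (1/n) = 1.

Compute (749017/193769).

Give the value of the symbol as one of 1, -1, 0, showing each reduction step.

-1

(749017/193769) = (167710/193769)   [reduce mod 193769]
167710 = 2^1·83855; (2/193769) = +1 since 193769 mod 8 = 1, so (167710/193769) = (+1)^1·(83855/193769); sign now +1
reciprocity: (83855/193769) = +1·(193769/83855) since 83855 mod 4 = 3, 193769 mod 4 = 1; sign now +1
(193769/83855) = (26059/83855)   [reduce mod 83855]
reciprocity: (26059/83855) = -1·(83855/26059) since 26059 mod 4 = 3, 83855 mod 4 = 3; sign now -1
(83855/26059) = (5678/26059)   [reduce mod 26059]
5678 = 2^1·2839; (2/26059) = -1 since 26059 mod 8 = 3, so (5678/26059) = (-1)^1·(2839/26059); sign now +1
reciprocity: (2839/26059) = -1·(26059/2839) since 2839 mod 4 = 3, 26059 mod 4 = 3; sign now -1
(26059/2839) = (508/2839)   [reduce mod 2839]
508 = 2^2·127; (2/2839) = +1 since 2839 mod 8 = 7, so (508/2839) = (+1)^2·(127/2839); sign now -1
reciprocity: (127/2839) = -1·(2839/127) since 127 mod 4 = 3, 2839 mod 4 = 3; sign now +1
(2839/127) = (45/127)   [reduce mod 127]
reciprocity: (45/127) = +1·(127/45) since 45 mod 4 = 1, 127 mod 4 = 3; sign now +1
(127/45) = (37/45)   [reduce mod 45]
reciprocity: (37/45) = +1·(45/37) since 37 mod 4 = 1, 45 mod 4 = 1; sign now +1
(45/37) = (8/37)   [reduce mod 37]
8 = 2^3·1; (2/37) = -1 since 37 mod 8 = 5, so (8/37) = (-1)^3·(1/37); sign now -1
(1/37) = 1; final value = sign = -1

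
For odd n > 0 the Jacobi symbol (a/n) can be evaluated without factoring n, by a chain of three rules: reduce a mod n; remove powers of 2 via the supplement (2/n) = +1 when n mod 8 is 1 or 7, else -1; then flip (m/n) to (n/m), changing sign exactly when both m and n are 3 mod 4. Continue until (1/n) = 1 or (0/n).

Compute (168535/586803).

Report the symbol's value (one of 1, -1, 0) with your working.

-1

flip (168535/586803) -> (586803/168535): both odd, 168535 mod 4 = 3, 586803 mod 4 = 3, so the flip contributes -1; sign now -1
(586803/168535): 586803 mod 168535 = 81198, so (586803/168535) = (81198/168535)
factor out 2^1: 81198 = 2^1·40599; with 168535 mod 8 = 7, (2/168535) = +1; sign now -1; continue with (40599/168535)
flip (40599/168535) -> (168535/40599): both odd, 40599 mod 4 = 3, 168535 mod 4 = 3, so the flip contributes -1; sign now +1
(168535/40599): 168535 mod 40599 = 6139, so (168535/40599) = (6139/40599)
flip (6139/40599) -> (40599/6139): both odd, 6139 mod 4 = 3, 40599 mod 4 = 3, so the flip contributes -1; sign now -1
(40599/6139): 40599 mod 6139 = 3765, so (40599/6139) = (3765/6139)
flip (3765/6139) -> (6139/3765): both odd, 3765 mod 4 = 1, 6139 mod 4 = 3, so the flip contributes +1; sign now -1
(6139/3765): 6139 mod 3765 = 2374, so (6139/3765) = (2374/3765)
factor out 2^1: 2374 = 2^1·1187; with 3765 mod 8 = 5, (2/3765) = -1; sign now +1; continue with (1187/3765)
flip (1187/3765) -> (3765/1187): both odd, 1187 mod 4 = 3, 3765 mod 4 = 1, so the flip contributes +1; sign now +1
(3765/1187): 3765 mod 1187 = 204, so (3765/1187) = (204/1187)
factor out 2^2: 204 = 2^2·51; with 1187 mod 8 = 3, (2/1187) = -1; sign now +1; continue with (51/1187)
flip (51/1187) -> (1187/51): both odd, 51 mod 4 = 3, 1187 mod 4 = 3, so the flip contributes -1; sign now -1
(1187/51): 1187 mod 51 = 14, so (1187/51) = (14/51)
factor out 2^1: 14 = 2^1·7; with 51 mod 8 = 3, (2/51) = -1; sign now +1; continue with (7/51)
flip (7/51) -> (51/7): both odd, 7 mod 4 = 3, 51 mod 4 = 3, so the flip contributes -1; sign now -1
(51/7): 51 mod 7 = 2, so (51/7) = (2/7)
factor out 2^1: 2 = 2^1·1; with 7 mod 8 = 7, (2/7) = +1; sign now -1; continue with (1/7)
reached (1/7) = 1, so the symbol is -1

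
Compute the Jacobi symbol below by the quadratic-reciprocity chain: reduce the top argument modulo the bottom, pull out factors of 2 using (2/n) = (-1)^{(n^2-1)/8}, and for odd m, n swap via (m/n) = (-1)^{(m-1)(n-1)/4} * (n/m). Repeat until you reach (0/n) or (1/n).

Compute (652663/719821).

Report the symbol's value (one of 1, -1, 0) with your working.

1

flip (652663/719821) -> (719821/652663): both odd, 652663 mod 4 = 3, 719821 mod 4 = 1, so the flip contributes +1; sign now +1
(719821/652663): 719821 mod 652663 = 67158, so (719821/652663) = (67158/652663)
factor out 2^1: 67158 = 2^1·33579; with 652663 mod 8 = 7, (2/652663) = +1; sign now +1; continue with (33579/652663)
flip (33579/652663) -> (652663/33579): both odd, 33579 mod 4 = 3, 652663 mod 4 = 3, so the flip contributes -1; sign now -1
(652663/33579): 652663 mod 33579 = 14662, so (652663/33579) = (14662/33579)
factor out 2^1: 14662 = 2^1·7331; with 33579 mod 8 = 3, (2/33579) = -1; sign now +1; continue with (7331/33579)
flip (7331/33579) -> (33579/7331): both odd, 7331 mod 4 = 3, 33579 mod 4 = 3, so the flip contributes -1; sign now -1
(33579/7331): 33579 mod 7331 = 4255, so (33579/7331) = (4255/7331)
flip (4255/7331) -> (7331/4255): both odd, 4255 mod 4 = 3, 7331 mod 4 = 3, so the flip contributes -1; sign now +1
(7331/4255): 7331 mod 4255 = 3076, so (7331/4255) = (3076/4255)
factor out 2^2: 3076 = 2^2·769; with 4255 mod 8 = 7, (2/4255) = +1; sign now +1; continue with (769/4255)
flip (769/4255) -> (4255/769): both odd, 769 mod 4 = 1, 4255 mod 4 = 3, so the flip contributes +1; sign now +1
(4255/769): 4255 mod 769 = 410, so (4255/769) = (410/769)
factor out 2^1: 410 = 2^1·205; with 769 mod 8 = 1, (2/769) = +1; sign now +1; continue with (205/769)
flip (205/769) -> (769/205): both odd, 205 mod 4 = 1, 769 mod 4 = 1, so the flip contributes +1; sign now +1
(769/205): 769 mod 205 = 154, so (769/205) = (154/205)
factor out 2^1: 154 = 2^1·77; with 205 mod 8 = 5, (2/205) = -1; sign now -1; continue with (77/205)
flip (77/205) -> (205/77): both odd, 77 mod 4 = 1, 205 mod 4 = 1, so the flip contributes +1; sign now -1
(205/77): 205 mod 77 = 51, so (205/77) = (51/77)
flip (51/77) -> (77/51): both odd, 51 mod 4 = 3, 77 mod 4 = 1, so the flip contributes +1; sign now -1
(77/51): 77 mod 51 = 26, so (77/51) = (26/51)
factor out 2^1: 26 = 2^1·13; with 51 mod 8 = 3, (2/51) = -1; sign now +1; continue with (13/51)
flip (13/51) -> (51/13): both odd, 13 mod 4 = 1, 51 mod 4 = 3, so the flip contributes +1; sign now +1
(51/13): 51 mod 13 = 12, so (51/13) = (12/13)
factor out 2^2: 12 = 2^2·3; with 13 mod 8 = 5, (2/13) = -1; sign now +1; continue with (3/13)
flip (3/13) -> (13/3): both odd, 3 mod 4 = 3, 13 mod 4 = 1, so the flip contributes +1; sign now +1
(13/3): 13 mod 3 = 1, so (13/3) = (1/3)
reached (1/3) = 1, so the symbol is +1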